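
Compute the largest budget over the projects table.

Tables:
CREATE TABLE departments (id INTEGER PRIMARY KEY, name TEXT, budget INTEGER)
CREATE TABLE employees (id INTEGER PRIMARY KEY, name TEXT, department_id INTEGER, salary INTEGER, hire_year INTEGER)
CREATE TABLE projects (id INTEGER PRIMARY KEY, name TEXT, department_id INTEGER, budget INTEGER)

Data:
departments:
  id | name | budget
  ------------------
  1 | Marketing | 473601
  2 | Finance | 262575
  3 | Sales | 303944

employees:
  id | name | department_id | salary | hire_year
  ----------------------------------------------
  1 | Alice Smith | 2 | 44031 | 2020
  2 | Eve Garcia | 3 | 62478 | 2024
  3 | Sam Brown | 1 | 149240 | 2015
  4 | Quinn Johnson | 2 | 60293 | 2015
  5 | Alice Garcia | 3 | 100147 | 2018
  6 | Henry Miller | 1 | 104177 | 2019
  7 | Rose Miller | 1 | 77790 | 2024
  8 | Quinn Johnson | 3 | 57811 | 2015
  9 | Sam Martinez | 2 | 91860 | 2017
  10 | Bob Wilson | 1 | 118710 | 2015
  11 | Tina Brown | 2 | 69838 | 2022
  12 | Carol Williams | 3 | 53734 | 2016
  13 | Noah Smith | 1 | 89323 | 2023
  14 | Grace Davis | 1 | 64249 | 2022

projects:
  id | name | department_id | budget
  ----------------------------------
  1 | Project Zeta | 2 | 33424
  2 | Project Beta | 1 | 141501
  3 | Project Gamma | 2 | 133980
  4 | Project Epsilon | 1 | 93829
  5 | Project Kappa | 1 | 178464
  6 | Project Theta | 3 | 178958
SELECT MAX(budget) FROM projects

Execution result:
178958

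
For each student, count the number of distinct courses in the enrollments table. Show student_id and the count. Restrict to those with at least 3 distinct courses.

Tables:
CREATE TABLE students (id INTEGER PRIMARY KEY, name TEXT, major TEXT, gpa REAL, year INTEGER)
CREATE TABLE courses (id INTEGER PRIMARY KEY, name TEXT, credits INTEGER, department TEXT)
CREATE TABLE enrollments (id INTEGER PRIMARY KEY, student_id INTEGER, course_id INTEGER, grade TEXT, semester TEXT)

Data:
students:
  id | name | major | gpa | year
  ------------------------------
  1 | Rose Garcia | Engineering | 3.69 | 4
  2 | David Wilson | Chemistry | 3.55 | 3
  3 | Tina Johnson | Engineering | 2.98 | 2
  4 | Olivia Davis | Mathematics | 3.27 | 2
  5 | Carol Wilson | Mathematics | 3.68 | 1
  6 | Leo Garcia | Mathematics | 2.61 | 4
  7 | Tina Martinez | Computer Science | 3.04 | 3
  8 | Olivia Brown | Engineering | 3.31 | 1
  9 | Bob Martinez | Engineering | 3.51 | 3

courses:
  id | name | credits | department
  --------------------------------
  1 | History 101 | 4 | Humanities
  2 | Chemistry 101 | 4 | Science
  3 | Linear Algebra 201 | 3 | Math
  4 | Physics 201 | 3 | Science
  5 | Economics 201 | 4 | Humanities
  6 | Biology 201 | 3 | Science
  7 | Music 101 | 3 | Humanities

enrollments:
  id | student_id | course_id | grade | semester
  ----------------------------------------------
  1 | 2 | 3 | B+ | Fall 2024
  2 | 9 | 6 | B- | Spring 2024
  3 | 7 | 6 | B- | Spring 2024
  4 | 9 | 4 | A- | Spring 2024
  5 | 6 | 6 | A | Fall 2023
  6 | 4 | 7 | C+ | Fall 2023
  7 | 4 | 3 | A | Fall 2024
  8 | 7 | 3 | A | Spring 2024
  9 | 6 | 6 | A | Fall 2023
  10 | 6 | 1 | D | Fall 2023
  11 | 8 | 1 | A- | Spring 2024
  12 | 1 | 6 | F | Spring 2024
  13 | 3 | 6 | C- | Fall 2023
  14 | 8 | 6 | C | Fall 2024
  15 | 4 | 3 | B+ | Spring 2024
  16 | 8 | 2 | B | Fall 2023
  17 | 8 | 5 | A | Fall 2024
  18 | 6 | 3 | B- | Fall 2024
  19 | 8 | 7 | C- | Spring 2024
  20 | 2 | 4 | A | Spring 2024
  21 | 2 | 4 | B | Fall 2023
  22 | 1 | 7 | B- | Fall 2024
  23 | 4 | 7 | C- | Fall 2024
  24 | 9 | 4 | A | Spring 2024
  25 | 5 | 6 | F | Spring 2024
SELECT student_id, COUNT(DISTINCT course_id) AS distinct_course_count FROM enrollments GROUP BY student_id HAVING COUNT(DISTINCT course_id) >= 3

Execution result:
student_id | distinct_course_count
6 | 3
8 | 5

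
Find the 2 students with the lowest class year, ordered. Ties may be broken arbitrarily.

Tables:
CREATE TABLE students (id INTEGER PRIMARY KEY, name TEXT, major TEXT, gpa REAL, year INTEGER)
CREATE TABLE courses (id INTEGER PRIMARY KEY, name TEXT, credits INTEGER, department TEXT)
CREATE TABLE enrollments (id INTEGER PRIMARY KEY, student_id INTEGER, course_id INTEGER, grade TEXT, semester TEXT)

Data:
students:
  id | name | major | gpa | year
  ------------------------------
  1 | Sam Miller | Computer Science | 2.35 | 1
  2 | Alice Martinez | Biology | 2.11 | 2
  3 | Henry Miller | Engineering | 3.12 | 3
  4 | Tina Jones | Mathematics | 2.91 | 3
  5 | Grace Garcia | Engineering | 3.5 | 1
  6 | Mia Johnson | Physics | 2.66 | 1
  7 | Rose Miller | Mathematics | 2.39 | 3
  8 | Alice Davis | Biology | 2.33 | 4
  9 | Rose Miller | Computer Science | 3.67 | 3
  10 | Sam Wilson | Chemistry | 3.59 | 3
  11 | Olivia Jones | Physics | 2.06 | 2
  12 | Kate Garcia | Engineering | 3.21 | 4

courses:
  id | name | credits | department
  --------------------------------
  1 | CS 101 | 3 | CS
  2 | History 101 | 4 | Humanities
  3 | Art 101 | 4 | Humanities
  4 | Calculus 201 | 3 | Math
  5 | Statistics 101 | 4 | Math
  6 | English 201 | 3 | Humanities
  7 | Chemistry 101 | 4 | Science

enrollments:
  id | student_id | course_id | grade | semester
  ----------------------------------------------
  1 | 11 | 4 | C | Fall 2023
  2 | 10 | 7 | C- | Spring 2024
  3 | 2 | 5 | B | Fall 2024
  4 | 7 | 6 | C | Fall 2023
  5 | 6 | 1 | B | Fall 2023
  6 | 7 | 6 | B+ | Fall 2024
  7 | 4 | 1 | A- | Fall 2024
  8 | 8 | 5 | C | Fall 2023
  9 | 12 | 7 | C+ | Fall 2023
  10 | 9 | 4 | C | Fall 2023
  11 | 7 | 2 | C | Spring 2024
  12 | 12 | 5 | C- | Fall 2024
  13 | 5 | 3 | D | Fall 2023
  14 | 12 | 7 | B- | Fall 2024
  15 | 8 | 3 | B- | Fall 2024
SELECT name, year FROM students ORDER BY year ASC LIMIT 2

Execution result:
name | year
Sam Miller | 1
Grace Garcia | 1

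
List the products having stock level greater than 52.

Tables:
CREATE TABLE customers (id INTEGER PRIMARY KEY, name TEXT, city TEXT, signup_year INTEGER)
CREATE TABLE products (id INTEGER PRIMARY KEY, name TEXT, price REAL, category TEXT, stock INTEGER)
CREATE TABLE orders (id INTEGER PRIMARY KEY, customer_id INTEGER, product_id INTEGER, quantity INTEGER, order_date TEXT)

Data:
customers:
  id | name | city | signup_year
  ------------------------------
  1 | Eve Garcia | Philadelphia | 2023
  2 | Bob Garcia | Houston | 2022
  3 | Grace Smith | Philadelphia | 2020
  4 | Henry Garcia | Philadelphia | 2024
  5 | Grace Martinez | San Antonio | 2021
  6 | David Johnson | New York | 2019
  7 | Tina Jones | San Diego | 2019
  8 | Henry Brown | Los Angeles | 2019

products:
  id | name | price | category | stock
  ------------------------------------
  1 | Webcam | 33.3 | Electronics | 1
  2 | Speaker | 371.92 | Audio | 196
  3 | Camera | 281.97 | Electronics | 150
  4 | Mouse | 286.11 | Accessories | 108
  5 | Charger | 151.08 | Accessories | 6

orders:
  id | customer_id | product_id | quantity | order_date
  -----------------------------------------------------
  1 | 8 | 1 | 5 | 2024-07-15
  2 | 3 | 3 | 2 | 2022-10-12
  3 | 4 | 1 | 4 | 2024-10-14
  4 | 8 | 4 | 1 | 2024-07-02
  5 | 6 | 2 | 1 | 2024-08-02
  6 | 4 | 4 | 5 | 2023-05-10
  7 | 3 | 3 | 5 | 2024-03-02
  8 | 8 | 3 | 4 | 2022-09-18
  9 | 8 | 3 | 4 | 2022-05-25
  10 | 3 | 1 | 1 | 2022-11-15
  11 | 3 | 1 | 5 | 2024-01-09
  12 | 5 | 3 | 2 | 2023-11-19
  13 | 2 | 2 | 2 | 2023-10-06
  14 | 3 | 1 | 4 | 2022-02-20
SELECT name, stock FROM products WHERE stock > 52

Execution result:
name | stock
Speaker | 196
Camera | 150
Mouse | 108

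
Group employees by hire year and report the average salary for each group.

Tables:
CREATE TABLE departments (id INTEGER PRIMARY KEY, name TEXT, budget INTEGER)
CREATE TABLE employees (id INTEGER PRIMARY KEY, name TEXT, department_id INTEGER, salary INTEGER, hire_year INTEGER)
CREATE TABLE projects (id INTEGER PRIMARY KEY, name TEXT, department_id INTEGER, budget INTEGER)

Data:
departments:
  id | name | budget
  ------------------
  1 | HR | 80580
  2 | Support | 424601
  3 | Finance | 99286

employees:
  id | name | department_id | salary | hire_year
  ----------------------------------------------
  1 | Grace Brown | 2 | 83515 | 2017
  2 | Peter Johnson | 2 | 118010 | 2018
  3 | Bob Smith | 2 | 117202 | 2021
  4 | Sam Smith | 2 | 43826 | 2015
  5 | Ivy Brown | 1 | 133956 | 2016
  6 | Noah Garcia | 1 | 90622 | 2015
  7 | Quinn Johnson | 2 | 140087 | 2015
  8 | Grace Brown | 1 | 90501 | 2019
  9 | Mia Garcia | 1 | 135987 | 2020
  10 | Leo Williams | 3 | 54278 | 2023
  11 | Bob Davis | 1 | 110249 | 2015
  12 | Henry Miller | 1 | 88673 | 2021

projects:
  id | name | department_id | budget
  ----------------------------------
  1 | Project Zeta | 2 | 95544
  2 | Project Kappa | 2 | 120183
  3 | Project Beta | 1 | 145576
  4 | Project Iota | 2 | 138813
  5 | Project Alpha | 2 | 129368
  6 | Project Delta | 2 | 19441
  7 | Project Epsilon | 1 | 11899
SELECT hire_year, AVG(salary) AS avg_salary FROM employees GROUP BY hire_year

Execution result:
hire_year | avg_salary
2015 | 96196.00
2016 | 133956.00
2017 | 83515.00
2018 | 118010.00
2019 | 90501.00
2020 | 135987.00
2021 | 102937.50
2023 | 54278.00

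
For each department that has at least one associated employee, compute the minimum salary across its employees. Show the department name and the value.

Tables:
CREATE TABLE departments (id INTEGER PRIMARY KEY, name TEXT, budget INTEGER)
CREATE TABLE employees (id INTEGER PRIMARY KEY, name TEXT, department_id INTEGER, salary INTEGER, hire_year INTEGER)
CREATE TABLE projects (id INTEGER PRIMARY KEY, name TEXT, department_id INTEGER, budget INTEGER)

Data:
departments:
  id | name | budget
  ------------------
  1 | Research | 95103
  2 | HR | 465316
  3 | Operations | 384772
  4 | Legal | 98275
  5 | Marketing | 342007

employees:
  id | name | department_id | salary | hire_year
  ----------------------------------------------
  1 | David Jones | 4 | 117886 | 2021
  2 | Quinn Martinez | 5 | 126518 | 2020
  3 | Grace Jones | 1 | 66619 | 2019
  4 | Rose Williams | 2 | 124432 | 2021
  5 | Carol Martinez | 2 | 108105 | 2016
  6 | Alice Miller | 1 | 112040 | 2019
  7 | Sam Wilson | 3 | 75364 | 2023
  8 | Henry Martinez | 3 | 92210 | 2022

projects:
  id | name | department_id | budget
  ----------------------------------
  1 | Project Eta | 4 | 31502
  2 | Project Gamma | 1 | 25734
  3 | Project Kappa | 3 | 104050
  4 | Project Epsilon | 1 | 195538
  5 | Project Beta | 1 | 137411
SELECT p.name, MIN(c.salary) AS min_salary FROM employees c JOIN departments p ON c.department_id = p.id GROUP BY p.id, p.name

Execution result:
name | min_salary
Research | 66619
HR | 108105
Operations | 75364
Legal | 117886
Marketing | 126518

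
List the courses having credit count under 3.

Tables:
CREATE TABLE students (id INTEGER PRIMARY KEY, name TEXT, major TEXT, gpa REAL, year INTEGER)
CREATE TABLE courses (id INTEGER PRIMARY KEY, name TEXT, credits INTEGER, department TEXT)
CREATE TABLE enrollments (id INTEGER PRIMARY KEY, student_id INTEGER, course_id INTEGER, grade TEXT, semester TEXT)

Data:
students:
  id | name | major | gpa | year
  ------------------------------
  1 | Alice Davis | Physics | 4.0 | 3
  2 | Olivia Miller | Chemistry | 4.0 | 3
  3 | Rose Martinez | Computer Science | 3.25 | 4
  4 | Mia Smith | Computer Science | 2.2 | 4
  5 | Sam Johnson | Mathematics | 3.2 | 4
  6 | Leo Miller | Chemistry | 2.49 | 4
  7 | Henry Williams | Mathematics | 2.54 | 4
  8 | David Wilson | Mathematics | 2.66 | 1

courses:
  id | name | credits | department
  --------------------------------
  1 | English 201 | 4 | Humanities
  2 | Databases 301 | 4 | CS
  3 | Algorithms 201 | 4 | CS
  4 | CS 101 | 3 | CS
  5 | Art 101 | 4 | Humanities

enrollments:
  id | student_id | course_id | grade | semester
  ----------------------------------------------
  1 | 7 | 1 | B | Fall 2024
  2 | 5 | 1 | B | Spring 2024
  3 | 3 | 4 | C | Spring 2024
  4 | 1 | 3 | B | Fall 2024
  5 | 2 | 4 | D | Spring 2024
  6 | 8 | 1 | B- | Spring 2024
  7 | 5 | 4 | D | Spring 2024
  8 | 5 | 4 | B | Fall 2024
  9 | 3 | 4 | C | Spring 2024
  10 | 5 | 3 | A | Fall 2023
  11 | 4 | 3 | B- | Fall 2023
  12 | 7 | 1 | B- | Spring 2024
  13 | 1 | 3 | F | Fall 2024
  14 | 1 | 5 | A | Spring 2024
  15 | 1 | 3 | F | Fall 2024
SELECT name, credits FROM courses WHERE credits < 3

Execution result:
(no rows)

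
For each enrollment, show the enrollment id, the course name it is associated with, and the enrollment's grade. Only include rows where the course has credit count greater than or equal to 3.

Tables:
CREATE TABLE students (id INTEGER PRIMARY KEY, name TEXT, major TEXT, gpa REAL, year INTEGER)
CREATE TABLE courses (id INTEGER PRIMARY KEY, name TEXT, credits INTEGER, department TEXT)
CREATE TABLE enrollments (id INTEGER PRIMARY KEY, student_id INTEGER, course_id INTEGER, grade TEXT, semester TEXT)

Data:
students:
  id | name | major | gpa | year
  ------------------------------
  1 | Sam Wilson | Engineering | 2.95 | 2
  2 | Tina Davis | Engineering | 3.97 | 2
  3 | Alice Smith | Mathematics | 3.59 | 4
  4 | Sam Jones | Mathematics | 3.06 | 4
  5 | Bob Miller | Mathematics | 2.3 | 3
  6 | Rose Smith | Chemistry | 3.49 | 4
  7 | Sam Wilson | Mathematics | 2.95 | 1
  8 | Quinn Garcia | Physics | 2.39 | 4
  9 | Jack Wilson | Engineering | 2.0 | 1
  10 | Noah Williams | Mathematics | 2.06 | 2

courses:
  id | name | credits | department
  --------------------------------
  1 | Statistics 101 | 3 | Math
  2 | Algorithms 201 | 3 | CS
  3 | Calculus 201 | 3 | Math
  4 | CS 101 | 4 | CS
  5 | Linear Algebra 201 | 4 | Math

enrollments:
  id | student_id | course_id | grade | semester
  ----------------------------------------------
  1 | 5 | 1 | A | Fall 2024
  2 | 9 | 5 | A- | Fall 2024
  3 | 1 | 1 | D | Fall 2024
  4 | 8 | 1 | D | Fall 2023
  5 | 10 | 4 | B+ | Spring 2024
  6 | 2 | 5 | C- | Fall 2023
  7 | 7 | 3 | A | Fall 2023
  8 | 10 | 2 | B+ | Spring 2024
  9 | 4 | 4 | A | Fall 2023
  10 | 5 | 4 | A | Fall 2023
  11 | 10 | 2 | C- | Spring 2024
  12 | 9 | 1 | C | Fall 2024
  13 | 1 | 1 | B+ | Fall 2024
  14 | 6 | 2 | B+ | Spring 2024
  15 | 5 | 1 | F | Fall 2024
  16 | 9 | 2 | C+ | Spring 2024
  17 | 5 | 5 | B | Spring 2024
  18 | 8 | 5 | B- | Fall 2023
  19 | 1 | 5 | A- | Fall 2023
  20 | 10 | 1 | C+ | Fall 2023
SELECT c.id, p.name AS course, c.grade FROM enrollments c JOIN courses p ON c.course_id = p.id WHERE p.credits >= 3

Execution result:
id | course | grade
1 | Statistics 101 | A
2 | Linear Algebra 201 | A-
3 | Statistics 101 | D
4 | Statistics 101 | D
5 | CS 101 | B+
6 | Linear Algebra 201 | C-
7 | Calculus 201 | A
8 | Algorithms 201 | B+
9 | CS 101 | A
10 | CS 101 | A
11 | Algorithms 201 | C-
12 | Statistics 101 | C
13 | Statistics 101 | B+
14 | Algorithms 201 | B+
15 | Statistics 101 | F
16 | Algorithms 201 | C+
17 | Linear Algebra 201 | B
18 | Linear Algebra 201 | B-
19 | Linear Algebra 201 | A-
20 | Statistics 101 | C+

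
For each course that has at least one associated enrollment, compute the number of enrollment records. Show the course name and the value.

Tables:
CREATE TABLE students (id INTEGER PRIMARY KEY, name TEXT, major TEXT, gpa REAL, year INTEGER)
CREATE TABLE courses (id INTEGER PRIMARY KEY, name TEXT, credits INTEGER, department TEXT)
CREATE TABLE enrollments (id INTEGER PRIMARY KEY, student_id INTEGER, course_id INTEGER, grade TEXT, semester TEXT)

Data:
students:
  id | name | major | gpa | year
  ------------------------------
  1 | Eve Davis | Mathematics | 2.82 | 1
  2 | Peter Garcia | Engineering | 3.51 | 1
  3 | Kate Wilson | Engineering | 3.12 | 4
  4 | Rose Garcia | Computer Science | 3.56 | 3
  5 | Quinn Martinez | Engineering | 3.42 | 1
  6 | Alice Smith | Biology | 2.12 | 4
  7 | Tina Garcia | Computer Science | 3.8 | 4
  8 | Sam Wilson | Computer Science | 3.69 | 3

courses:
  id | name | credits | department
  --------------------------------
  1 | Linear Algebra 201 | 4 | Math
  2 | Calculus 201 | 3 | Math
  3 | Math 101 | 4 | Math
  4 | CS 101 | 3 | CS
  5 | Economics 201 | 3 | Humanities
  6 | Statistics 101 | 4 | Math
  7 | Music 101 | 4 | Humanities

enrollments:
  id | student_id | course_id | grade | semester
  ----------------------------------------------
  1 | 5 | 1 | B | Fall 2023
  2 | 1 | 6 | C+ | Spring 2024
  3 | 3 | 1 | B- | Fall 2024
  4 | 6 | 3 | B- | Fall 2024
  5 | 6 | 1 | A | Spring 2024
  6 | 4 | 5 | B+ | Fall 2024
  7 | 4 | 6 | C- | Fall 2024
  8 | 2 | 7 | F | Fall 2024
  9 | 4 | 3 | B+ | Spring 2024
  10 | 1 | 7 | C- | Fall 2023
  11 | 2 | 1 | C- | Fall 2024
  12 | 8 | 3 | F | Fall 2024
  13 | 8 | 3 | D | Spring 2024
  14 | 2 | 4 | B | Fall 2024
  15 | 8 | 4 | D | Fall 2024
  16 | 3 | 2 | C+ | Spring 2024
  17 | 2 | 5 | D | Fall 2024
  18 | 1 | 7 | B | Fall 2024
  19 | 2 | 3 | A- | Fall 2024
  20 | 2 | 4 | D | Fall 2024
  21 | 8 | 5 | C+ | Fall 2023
SELECT p.name, COUNT(*) AS n FROM enrollments c JOIN courses p ON c.course_id = p.id GROUP BY p.id, p.name

Execution result:
name | n
Linear Algebra 201 | 4
Calculus 201 | 1
Math 101 | 5
CS 101 | 3
Economics 201 | 3
Statistics 101 | 2
Music 101 | 3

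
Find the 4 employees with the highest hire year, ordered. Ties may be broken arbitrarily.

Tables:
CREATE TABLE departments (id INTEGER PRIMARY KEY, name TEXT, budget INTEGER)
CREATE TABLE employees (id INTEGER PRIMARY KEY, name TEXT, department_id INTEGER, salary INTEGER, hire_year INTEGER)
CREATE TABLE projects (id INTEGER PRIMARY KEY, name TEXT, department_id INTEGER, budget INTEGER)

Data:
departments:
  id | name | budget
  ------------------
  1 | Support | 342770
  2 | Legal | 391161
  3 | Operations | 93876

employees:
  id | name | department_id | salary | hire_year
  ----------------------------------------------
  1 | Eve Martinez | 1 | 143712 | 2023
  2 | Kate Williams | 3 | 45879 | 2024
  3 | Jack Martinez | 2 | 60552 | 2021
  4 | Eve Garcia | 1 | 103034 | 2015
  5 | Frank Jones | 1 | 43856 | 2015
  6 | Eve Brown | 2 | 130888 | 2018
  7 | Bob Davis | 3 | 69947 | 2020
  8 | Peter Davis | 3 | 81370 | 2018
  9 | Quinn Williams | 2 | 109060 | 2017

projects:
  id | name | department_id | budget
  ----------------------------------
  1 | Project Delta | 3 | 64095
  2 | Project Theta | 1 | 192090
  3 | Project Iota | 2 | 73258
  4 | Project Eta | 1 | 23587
SELECT name, hire_year FROM employees ORDER BY hire_year DESC LIMIT 4

Execution result:
name | hire_year
Kate Williams | 2024
Eve Martinez | 2023
Jack Martinez | 2021
Bob Davis | 2020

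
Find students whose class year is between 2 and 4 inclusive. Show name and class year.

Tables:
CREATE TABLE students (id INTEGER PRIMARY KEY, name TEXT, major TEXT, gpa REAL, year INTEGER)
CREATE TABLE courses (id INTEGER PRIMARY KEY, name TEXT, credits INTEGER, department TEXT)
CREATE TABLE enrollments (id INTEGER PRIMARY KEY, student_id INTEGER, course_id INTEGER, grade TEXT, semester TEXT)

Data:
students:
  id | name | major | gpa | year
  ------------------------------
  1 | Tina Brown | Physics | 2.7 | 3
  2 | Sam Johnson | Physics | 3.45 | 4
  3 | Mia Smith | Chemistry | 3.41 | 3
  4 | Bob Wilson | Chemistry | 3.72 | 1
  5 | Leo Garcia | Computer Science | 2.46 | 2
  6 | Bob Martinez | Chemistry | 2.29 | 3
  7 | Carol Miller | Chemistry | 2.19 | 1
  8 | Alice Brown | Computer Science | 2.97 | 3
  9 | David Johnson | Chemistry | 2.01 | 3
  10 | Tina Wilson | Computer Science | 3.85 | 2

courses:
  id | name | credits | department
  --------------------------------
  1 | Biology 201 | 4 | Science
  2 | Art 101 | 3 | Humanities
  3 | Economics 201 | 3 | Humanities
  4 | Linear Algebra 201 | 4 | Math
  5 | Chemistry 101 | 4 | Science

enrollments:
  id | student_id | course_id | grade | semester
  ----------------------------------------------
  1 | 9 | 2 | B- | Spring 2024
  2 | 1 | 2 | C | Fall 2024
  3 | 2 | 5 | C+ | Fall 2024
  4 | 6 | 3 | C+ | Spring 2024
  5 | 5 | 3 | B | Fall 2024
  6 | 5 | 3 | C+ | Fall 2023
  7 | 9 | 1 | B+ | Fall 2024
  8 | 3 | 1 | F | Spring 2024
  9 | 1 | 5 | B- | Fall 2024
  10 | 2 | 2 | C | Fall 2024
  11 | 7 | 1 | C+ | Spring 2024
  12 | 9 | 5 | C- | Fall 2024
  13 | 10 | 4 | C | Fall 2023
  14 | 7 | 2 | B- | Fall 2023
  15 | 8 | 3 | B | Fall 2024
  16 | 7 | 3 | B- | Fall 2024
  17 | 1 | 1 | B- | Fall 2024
SELECT name, year FROM students WHERE year BETWEEN 2 AND 4

Execution result:
name | year
Tina Brown | 3
Sam Johnson | 4
Mia Smith | 3
Leo Garcia | 2
Bob Martinez | 3
Alice Brown | 3
David Johnson | 3
Tina Wilson | 2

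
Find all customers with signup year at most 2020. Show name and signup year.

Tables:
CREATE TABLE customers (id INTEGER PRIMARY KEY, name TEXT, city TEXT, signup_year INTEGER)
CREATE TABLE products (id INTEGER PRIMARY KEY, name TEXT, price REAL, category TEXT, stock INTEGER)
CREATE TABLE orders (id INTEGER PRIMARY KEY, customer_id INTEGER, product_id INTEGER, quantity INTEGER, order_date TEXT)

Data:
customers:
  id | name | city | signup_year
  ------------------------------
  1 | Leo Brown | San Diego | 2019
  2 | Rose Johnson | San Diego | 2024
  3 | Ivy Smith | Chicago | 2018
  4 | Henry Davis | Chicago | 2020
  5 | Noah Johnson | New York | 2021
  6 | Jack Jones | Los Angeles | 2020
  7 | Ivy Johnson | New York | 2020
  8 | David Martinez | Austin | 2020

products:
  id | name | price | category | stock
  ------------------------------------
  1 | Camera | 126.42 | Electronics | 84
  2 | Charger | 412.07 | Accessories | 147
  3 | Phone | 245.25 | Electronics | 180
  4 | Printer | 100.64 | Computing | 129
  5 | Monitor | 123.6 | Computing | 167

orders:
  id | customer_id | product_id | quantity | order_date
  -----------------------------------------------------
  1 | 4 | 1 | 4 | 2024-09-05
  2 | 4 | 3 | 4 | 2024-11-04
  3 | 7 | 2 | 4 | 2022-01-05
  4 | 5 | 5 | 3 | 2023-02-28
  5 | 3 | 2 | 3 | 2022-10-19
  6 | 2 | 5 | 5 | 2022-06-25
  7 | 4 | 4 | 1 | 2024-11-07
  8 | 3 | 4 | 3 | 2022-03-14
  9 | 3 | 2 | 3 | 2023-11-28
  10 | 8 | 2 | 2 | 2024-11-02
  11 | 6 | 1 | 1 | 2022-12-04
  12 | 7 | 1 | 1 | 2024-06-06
SELECT name, signup_year FROM customers WHERE signup_year <= 2020

Execution result:
name | signup_year
Leo Brown | 2019
Ivy Smith | 2018
Henry Davis | 2020
Jack Jones | 2020
Ivy Johnson | 2020
David Martinez | 2020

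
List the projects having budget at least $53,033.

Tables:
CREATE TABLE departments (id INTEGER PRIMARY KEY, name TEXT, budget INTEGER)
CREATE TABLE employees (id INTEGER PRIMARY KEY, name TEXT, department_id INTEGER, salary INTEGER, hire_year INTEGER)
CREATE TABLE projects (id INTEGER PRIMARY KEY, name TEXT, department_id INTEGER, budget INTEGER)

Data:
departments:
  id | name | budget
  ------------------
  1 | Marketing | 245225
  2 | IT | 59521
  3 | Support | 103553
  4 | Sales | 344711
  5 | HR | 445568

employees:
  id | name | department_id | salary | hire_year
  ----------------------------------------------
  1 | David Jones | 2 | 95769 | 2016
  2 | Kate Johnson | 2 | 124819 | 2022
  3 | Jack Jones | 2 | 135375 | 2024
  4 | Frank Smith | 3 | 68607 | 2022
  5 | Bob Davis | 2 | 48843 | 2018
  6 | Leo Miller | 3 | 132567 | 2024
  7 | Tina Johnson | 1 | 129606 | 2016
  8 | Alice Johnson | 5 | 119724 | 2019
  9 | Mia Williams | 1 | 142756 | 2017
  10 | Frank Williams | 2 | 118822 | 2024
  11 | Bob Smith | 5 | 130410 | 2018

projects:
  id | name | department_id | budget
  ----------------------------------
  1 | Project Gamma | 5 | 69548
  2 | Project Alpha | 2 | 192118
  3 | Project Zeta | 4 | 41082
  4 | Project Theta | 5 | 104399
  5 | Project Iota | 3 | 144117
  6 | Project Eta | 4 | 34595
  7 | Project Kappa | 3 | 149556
SELECT name, budget FROM projects WHERE budget >= 53033

Execution result:
name | budget
Project Gamma | 69548
Project Alpha | 192118
Project Theta | 104399
Project Iota | 144117
Project Kappa | 149556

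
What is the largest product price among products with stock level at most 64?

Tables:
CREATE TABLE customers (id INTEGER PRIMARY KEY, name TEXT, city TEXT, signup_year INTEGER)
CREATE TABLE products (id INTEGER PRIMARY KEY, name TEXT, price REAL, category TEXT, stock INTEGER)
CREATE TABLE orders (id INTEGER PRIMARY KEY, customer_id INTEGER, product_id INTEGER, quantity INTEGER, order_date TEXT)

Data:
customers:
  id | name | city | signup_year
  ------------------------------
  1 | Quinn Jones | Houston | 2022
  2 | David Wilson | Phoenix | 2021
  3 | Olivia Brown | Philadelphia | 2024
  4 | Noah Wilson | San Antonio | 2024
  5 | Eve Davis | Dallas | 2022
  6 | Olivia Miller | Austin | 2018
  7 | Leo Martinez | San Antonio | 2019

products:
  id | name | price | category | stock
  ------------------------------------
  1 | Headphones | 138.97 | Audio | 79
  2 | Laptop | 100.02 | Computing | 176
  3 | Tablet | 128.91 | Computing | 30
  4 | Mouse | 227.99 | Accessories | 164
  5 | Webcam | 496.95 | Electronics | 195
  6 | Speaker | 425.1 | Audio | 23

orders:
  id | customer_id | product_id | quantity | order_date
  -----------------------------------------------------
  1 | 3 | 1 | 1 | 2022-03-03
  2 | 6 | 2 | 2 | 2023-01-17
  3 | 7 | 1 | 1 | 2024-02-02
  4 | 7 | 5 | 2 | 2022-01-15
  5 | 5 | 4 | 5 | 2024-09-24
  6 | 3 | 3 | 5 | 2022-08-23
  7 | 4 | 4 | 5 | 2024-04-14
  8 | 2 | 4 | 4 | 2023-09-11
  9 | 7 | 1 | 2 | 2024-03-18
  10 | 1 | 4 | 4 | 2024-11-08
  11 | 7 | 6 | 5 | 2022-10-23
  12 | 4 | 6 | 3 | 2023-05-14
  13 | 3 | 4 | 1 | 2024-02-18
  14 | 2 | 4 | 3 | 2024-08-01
SELECT MAX(price) FROM products WHERE stock <= 64

Execution result:
425.10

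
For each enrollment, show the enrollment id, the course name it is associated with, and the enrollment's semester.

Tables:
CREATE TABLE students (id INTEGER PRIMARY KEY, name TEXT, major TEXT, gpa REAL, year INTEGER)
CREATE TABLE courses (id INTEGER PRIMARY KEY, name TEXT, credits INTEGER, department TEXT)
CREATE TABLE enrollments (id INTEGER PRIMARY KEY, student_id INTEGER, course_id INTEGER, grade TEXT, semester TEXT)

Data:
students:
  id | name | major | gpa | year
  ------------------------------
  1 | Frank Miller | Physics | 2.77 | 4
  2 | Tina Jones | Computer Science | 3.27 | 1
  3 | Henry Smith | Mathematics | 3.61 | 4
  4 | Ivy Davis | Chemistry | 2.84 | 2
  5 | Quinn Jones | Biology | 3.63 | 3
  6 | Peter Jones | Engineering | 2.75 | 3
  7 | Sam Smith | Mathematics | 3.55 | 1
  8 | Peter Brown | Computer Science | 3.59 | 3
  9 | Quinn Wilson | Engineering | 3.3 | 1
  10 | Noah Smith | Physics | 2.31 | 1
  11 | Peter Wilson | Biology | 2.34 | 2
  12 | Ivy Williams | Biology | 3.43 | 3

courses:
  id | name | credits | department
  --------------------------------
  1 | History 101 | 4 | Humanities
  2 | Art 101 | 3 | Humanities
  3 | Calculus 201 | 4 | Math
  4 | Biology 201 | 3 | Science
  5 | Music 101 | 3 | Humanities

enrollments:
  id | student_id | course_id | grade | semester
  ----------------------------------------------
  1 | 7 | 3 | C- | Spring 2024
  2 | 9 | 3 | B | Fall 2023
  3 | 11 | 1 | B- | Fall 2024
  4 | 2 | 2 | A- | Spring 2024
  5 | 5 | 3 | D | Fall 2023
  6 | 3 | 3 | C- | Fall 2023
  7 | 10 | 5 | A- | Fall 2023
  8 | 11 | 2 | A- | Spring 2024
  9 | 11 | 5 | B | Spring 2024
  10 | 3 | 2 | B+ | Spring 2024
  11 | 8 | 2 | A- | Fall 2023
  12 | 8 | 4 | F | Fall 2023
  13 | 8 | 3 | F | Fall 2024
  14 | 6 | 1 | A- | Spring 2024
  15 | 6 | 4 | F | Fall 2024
SELECT c.id, p.name AS course, c.semester FROM enrollments c JOIN courses p ON c.course_id = p.id

Execution result:
id | course | semester
1 | Calculus 201 | Spring 2024
2 | Calculus 201 | Fall 2023
3 | History 101 | Fall 2024
4 | Art 101 | Spring 2024
5 | Calculus 201 | Fall 2023
6 | Calculus 201 | Fall 2023
7 | Music 101 | Fall 2023
8 | Art 101 | Spring 2024
9 | Music 101 | Spring 2024
10 | Art 101 | Spring 2024
11 | Art 101 | Fall 2023
12 | Biology 201 | Fall 2023
13 | Calculus 201 | Fall 2024
14 | History 101 | Spring 2024
15 | Biology 201 | Fall 2024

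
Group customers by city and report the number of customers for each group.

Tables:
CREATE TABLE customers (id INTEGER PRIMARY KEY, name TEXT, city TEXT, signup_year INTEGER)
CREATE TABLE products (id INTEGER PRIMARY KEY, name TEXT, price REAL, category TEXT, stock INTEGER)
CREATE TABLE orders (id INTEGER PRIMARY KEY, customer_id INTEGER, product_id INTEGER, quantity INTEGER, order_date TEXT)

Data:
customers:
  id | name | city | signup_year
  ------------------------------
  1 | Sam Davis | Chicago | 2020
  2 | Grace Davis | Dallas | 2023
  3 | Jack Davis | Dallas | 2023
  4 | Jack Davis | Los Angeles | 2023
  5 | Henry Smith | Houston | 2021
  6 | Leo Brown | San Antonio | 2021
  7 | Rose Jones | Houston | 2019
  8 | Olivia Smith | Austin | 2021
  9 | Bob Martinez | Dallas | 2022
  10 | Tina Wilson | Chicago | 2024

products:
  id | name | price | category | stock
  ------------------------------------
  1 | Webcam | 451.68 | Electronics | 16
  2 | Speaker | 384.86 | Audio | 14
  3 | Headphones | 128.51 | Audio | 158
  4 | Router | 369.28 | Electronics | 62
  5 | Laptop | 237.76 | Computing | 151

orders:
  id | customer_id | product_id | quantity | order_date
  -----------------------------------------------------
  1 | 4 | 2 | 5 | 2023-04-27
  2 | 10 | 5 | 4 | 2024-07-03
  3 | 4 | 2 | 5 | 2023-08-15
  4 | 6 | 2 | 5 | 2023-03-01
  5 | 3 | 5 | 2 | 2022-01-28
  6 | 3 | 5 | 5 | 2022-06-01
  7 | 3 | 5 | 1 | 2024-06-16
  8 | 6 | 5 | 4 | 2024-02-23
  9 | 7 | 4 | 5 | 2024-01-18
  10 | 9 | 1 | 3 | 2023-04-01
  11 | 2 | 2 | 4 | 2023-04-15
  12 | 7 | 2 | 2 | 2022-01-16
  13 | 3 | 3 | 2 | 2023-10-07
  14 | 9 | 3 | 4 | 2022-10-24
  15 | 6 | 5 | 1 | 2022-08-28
SELECT city, COUNT(*) AS n FROM customers GROUP BY city

Execution result:
city | n
Austin | 1
Chicago | 2
Dallas | 3
Houston | 2
Los Angeles | 1
San Antonio | 1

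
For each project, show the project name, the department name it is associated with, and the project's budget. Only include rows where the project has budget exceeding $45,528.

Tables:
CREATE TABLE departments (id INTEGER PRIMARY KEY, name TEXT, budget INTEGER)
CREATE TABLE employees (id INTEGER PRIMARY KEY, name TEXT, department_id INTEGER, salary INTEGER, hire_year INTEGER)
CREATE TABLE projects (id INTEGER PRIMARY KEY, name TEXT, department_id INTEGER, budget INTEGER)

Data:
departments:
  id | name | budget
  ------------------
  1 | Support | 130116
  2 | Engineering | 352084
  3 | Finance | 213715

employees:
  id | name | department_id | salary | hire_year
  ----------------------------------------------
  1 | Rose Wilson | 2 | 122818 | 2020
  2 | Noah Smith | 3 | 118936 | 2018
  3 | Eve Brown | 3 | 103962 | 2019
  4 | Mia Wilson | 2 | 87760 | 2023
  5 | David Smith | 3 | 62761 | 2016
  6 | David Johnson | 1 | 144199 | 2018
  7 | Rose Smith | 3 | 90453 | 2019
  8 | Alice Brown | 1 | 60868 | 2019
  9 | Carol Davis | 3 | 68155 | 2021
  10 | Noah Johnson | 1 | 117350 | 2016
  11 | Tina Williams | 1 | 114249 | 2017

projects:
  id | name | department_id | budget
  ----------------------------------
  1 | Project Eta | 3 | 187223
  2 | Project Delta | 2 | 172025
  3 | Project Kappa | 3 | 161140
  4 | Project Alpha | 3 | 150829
SELECT c.name, p.name AS department, c.budget FROM projects c JOIN departments p ON c.department_id = p.id WHERE c.budget > 45528

Execution result:
name | department | budget
Project Eta | Finance | 187223
Project Delta | Engineering | 172025
Project Kappa | Finance | 161140
Project Alpha | Finance | 150829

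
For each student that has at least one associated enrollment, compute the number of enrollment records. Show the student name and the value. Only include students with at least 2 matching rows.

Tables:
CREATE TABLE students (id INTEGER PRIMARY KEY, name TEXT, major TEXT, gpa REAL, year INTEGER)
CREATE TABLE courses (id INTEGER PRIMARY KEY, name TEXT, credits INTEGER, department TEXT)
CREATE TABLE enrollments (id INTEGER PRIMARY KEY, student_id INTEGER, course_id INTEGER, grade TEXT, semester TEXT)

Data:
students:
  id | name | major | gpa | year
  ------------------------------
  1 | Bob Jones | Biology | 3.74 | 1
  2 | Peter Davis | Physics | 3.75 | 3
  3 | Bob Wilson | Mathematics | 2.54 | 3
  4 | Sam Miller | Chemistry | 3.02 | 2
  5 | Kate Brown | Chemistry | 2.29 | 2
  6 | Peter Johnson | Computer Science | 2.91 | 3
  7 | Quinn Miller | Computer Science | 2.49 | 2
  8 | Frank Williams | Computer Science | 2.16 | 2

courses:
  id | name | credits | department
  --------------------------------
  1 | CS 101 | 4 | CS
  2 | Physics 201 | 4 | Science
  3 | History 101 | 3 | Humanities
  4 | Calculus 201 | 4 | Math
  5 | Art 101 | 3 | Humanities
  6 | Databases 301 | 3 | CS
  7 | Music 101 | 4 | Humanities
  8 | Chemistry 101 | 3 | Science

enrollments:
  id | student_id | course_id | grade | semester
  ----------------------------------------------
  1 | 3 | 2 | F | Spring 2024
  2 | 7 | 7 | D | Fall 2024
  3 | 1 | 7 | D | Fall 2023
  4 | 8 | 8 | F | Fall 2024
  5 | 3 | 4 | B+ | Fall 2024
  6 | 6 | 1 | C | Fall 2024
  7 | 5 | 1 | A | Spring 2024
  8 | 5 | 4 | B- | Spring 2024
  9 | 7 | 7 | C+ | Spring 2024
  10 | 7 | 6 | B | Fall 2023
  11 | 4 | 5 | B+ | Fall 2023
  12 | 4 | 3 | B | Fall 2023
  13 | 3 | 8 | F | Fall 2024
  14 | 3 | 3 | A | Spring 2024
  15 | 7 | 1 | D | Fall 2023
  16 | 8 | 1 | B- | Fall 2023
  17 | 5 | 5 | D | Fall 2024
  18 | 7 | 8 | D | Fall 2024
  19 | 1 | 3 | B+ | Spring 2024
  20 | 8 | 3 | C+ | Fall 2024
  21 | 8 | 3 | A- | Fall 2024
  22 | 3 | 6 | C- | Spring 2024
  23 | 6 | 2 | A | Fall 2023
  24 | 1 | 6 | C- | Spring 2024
SELECT p.name, COUNT(*) AS n FROM enrollments c JOIN students p ON c.student_id = p.id GROUP BY p.id, p.name HAVING COUNT(*) >= 2

Execution result:
name | n
Bob Jones | 3
Bob Wilson | 5
Sam Miller | 2
Kate Brown | 3
Peter Johnson | 2
Quinn Miller | 5
Frank Williams | 4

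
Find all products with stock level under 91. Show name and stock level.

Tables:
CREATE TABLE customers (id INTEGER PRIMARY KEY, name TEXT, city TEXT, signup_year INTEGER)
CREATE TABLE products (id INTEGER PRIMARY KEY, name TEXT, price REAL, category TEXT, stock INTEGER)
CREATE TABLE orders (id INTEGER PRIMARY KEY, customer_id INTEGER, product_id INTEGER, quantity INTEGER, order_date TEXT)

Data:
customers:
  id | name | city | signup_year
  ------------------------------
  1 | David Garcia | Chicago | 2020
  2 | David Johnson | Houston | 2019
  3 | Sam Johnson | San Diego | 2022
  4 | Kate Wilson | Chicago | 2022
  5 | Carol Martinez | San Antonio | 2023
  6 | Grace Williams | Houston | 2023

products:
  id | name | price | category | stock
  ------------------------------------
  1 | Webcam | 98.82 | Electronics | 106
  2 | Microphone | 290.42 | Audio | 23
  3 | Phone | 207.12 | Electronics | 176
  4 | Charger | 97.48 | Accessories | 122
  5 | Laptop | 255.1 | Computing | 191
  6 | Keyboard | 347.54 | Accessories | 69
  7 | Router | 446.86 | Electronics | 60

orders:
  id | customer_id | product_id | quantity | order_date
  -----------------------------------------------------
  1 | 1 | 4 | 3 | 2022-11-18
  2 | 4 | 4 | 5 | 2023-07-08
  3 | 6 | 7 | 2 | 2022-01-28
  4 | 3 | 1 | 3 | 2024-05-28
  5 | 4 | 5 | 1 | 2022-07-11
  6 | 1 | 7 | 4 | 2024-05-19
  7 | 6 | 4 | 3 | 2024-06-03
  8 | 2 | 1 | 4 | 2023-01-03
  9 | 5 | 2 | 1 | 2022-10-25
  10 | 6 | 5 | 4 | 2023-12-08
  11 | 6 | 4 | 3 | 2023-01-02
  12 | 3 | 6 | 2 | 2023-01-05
SELECT name, stock FROM products WHERE stock < 91

Execution result:
name | stock
Microphone | 23
Keyboard | 69
Router | 60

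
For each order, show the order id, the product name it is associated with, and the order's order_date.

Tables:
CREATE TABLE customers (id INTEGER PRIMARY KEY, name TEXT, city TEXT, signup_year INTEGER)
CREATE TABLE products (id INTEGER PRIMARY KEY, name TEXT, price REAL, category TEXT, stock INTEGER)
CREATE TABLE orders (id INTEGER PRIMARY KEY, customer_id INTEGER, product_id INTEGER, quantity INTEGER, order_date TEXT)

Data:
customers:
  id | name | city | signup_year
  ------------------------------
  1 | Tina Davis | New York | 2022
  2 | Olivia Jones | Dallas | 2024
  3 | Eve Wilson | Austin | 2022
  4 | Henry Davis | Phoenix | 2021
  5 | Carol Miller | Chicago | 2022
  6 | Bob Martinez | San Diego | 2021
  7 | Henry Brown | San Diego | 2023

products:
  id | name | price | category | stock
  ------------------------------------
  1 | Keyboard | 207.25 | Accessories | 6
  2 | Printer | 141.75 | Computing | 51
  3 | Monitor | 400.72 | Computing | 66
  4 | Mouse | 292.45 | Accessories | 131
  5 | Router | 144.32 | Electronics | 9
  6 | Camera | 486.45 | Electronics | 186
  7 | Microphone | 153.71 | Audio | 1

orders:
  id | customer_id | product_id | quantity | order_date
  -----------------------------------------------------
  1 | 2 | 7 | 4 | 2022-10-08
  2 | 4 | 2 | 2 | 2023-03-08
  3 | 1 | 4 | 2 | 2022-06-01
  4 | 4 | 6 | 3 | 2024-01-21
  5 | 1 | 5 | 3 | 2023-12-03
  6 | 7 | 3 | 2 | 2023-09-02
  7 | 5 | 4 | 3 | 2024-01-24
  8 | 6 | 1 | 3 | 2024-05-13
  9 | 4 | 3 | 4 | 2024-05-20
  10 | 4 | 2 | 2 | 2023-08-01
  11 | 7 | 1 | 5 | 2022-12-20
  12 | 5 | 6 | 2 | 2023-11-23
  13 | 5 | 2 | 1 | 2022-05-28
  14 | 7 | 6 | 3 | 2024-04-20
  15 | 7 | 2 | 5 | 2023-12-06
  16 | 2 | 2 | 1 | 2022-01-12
SELECT c.id, p.name AS product, c.order_date FROM orders c JOIN products p ON c.product_id = p.id

Execution result:
id | product | order_date
1 | Microphone | 2022-10-08
2 | Printer | 2023-03-08
3 | Mouse | 2022-06-01
4 | Camera | 2024-01-21
5 | Router | 2023-12-03
6 | Monitor | 2023-09-02
7 | Mouse | 2024-01-24
8 | Keyboard | 2024-05-13
9 | Monitor | 2024-05-20
10 | Printer | 2023-08-01
11 | Keyboard | 2022-12-20
12 | Camera | 2023-11-23
13 | Printer | 2022-05-28
14 | Camera | 2024-04-20
15 | Printer | 2023-12-06
16 | Printer | 2022-01-12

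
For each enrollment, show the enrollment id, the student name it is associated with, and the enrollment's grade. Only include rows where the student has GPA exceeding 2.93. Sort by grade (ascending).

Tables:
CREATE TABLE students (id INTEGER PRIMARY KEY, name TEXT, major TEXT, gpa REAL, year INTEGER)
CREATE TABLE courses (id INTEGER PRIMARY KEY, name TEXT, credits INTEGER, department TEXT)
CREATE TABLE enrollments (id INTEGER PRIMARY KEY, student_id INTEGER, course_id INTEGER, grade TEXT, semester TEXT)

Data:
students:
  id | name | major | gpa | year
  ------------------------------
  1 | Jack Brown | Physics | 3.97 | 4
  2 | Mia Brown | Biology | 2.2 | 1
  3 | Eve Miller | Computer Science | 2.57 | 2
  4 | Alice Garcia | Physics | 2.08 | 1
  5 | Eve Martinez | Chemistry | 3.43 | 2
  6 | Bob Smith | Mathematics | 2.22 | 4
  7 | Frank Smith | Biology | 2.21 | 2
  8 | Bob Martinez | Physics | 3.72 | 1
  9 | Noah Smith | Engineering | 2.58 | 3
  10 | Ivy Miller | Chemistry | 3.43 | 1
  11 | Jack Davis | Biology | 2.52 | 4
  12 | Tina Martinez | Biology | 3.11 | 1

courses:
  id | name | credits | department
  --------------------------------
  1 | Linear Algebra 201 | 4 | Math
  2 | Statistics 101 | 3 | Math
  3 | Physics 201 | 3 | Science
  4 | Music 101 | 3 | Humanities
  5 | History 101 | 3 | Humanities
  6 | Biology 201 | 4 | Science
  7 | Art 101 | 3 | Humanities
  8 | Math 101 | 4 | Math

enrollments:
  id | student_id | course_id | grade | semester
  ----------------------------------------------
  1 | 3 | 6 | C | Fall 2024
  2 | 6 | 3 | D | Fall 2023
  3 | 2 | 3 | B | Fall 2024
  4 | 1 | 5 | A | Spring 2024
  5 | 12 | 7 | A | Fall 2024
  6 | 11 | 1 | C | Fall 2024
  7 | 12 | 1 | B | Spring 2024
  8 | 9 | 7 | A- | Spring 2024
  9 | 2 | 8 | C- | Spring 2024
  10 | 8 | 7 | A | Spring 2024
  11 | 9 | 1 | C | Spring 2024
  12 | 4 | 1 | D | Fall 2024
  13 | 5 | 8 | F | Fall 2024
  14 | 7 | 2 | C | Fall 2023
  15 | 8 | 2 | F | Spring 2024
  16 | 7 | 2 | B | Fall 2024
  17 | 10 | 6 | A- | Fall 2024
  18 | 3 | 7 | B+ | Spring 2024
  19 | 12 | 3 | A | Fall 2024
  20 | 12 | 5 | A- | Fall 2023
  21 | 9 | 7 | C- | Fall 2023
SELECT c.id, p.name AS student, c.grade FROM enrollments c JOIN students p ON c.student_id = p.id WHERE p.gpa > 2.93 ORDER BY c.grade ASC

Execution result:
id | student | grade
4 | Jack Brown | A
5 | Tina Martinez | A
10 | Bob Martinez | A
19 | Tina Martinez | A
17 | Ivy Miller | A-
20 | Tina Martinez | A-
7 | Tina Martinez | B
13 | Eve Martinez | F
15 | Bob Martinez | F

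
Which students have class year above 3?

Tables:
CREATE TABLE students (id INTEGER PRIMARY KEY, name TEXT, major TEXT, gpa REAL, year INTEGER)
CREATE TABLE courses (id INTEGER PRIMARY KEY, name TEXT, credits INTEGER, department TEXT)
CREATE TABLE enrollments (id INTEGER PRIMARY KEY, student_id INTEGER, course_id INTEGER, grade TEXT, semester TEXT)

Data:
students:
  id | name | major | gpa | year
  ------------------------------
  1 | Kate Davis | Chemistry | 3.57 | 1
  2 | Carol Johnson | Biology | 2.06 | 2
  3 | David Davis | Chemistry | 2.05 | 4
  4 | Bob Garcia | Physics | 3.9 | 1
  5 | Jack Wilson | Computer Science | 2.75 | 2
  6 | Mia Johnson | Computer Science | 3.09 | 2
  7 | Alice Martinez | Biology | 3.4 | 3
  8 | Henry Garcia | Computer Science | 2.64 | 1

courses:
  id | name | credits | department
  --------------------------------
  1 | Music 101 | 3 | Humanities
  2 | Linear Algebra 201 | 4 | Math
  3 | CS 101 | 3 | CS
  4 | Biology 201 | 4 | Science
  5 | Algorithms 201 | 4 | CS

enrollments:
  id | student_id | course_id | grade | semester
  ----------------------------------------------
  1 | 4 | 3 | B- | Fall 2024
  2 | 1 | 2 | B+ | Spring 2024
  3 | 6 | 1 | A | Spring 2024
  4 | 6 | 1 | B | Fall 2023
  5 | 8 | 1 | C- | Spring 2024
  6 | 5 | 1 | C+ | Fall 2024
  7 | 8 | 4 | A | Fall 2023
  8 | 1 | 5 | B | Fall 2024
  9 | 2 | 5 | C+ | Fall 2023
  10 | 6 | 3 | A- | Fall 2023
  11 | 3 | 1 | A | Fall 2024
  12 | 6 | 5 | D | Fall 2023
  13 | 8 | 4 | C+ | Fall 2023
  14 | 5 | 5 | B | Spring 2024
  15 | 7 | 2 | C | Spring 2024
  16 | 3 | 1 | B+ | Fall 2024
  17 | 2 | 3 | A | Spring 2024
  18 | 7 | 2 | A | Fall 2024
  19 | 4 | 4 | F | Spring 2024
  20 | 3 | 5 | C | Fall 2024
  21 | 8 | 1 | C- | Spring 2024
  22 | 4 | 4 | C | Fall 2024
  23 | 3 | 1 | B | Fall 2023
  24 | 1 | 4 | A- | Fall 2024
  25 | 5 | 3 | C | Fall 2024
SELECT name, year FROM students WHERE year > 3

Execution result:
name | year
David Davis | 4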